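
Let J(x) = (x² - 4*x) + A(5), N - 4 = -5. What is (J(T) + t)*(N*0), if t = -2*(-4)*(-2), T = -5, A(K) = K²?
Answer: 0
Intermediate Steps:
N = -1 (N = 4 - 5 = -1)
J(x) = 25 + x² - 4*x (J(x) = (x² - 4*x) + 5² = (x² - 4*x) + 25 = 25 + x² - 4*x)
t = -16 (t = 8*(-2) = -16)
(J(T) + t)*(N*0) = ((25 + (-5)² - 4*(-5)) - 16)*(-1*0) = ((25 + 25 + 20) - 16)*0 = (70 - 16)*0 = 54*0 = 0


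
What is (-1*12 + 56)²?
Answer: 1936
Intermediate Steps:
(-1*12 + 56)² = (-12 + 56)² = 44² = 1936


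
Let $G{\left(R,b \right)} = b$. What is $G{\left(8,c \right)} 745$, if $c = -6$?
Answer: $-4470$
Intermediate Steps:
$G{\left(8,c \right)} 745 = \left(-6\right) 745 = -4470$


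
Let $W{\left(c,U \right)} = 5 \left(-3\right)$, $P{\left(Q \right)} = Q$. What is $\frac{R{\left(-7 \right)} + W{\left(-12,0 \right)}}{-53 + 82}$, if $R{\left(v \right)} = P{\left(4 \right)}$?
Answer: $- \frac{11}{29} \approx -0.37931$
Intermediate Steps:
$R{\left(v \right)} = 4$
$W{\left(c,U \right)} = -15$
$\frac{R{\left(-7 \right)} + W{\left(-12,0 \right)}}{-53 + 82} = \frac{4 - 15}{-53 + 82} = \frac{1}{29} \left(-11\right) = - \frac{11}{29}$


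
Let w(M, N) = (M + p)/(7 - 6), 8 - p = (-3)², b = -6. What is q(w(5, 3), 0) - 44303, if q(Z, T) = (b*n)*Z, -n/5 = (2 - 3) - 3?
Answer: -44783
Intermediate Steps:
p = -1 (p = 8 - 1*(-3)² = 8 - 1*9 = 8 - 9 = -1)
n = 20 (n = -5*((2 - 3) - 3) = -5*(-1 - 3) = -5*(-4) = 20)
w(M, N) = -1 + M (w(M, N) = (M - 1)/(7 - 6) = (-1 + M)/1 = (-1 + M)*1 = -1 + M)
q(Z, T) = -120*Z (q(Z, T) = (-6*20)*Z = -120*Z)
q(w(5, 3), 0) - 44303 = -120*(-1 + 5) - 44303 = -120*4 - 44303 = -480 - 44303 = -44783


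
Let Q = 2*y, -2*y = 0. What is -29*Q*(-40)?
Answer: 0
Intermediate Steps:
y = 0 (y = -½*0 = 0)
Q = 0 (Q = 2*0 = 0)
-29*Q*(-40) = -29*0*(-40) = 0*(-40) = 0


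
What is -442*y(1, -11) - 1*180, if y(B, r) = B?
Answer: -622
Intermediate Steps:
-442*y(1, -11) - 1*180 = -442*1 - 1*180 = -442 - 180 = -622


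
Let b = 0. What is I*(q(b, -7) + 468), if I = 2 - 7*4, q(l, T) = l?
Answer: -12168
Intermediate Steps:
I = -26 (I = 2 - 28 = -26)
I*(q(b, -7) + 468) = -26*(0 + 468) = -26*468 = -12168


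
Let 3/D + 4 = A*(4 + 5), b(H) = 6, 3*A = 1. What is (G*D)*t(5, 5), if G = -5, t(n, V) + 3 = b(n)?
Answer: 45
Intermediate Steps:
A = 1/3 (A = (1/3)*1 = 1/3 ≈ 0.33333)
t(n, V) = 3 (t(n, V) = -3 + 6 = 3)
D = -3 (D = 3/(-4 + (4 + 5)/3) = 3/(-4 + (1/3)*9) = 3/(-4 + 3) = 3/(-1) = 3*(-1) = -3)
(G*D)*t(5, 5) = -5*(-3)*3 = 15*3 = 45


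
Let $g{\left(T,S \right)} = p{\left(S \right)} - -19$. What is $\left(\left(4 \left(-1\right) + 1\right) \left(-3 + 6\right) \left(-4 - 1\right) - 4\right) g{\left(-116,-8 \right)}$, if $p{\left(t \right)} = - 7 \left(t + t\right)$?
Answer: $5371$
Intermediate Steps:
$p{\left(t \right)} = - 14 t$ ($p{\left(t \right)} = - 7 \cdot 2 t = - 14 t$)
$g{\left(T,S \right)} = 19 - 14 S$ ($g{\left(T,S \right)} = - 14 S - -19 = - 14 S + 19 = 19 - 14 S$)
$\left(\left(4 \left(-1\right) + 1\right) \left(-3 + 6\right) \left(-4 - 1\right) - 4\right) g{\left(-116,-8 \right)} = \left(\left(4 \left(-1\right) + 1\right) \left(-3 + 6\right) \left(-4 - 1\right) - 4\right) \left(19 - -112\right) = \left(\left(-4 + 1\right) 3 \left(-5\right) - 4\right) \left(19 + 112\right) = \left(\left(-3\right) \left(-15\right) - 4\right) 131 = \left(45 - 4\right) 131 = 41 \cdot 131 = 5371$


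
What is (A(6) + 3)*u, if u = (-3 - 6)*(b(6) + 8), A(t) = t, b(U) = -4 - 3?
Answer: -81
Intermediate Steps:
b(U) = -7
u = -9 (u = (-3 - 6)*(-7 + 8) = -9*1 = -9)
(A(6) + 3)*u = (6 + 3)*(-9) = 9*(-9) = -81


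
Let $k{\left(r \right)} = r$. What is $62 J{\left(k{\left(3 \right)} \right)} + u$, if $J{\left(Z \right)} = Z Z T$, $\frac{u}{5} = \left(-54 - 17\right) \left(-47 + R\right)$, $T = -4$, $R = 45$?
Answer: $-1522$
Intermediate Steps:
$u = 710$ ($u = 5 \left(-54 - 17\right) \left(-47 + 45\right) = 5 \left(\left(-71\right) \left(-2\right)\right) = 5 \cdot 142 = 710$)
$J{\left(Z \right)} = - 4 Z^{2}$ ($J{\left(Z \right)} = Z Z \left(-4\right) = Z^{2} \left(-4\right) = - 4 Z^{2}$)
$62 J{\left(k{\left(3 \right)} \right)} + u = 62 \left(- 4 \cdot 3^{2}\right) + 710 = 62 \left(\left(-4\right) 9\right) + 710 = 62 \left(-36\right) + 710 = -2232 + 710 = -1522$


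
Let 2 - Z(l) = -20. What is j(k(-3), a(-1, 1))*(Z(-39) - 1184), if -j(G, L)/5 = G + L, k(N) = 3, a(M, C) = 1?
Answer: 23240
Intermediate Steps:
j(G, L) = -5*G - 5*L (j(G, L) = -5*(G + L) = -5*G - 5*L)
Z(l) = 22 (Z(l) = 2 - 1*(-20) = 2 + 20 = 22)
j(k(-3), a(-1, 1))*(Z(-39) - 1184) = (-5*3 - 5*1)*(22 - 1184) = (-15 - 5)*(-1162) = -20*(-1162) = 23240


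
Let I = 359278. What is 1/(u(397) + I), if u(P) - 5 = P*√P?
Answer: 359283/129021703316 - 397*√397/129021703316 ≈ 2.7234e-6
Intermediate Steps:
u(P) = 5 + P^(3/2) (u(P) = 5 + P*√P = 5 + P^(3/2))
1/(u(397) + I) = 1/((5 + 397^(3/2)) + 359278) = 1/((5 + 397*√397) + 359278) = 1/(359283 + 397*√397)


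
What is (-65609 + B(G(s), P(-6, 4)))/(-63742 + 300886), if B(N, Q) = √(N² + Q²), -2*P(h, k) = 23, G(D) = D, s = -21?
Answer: -65609/237144 + √2293/474288 ≈ -0.27656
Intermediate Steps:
P(h, k) = -23/2 (P(h, k) = -½*23 = -23/2)
(-65609 + B(G(s), P(-6, 4)))/(-63742 + 300886) = (-65609 + √((-21)² + (-23/2)²))/(-63742 + 300886) = (-65609 + √(441 + 529/4))/237144 = (-65609 + √(2293/4))*(1/237144) = (-65609 + √2293/2)*(1/237144) = -65609/237144 + √2293/474288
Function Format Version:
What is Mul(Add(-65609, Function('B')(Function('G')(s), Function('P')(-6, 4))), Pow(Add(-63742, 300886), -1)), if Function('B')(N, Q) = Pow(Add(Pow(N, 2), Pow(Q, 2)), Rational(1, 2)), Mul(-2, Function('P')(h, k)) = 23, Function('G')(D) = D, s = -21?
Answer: Add(Rational(-65609, 237144), Mul(Rational(1, 474288), Pow(2293, Rational(1, 2)))) ≈ -0.27656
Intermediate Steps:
Function('P')(h, k) = Rational(-23, 2) (Function('P')(h, k) = Mul(Rational(-1, 2), 23) = Rational(-23, 2))
Mul(Add(-65609, Function('B')(Function('G')(s), Function('P')(-6, 4))), Pow(Add(-63742, 300886), -1)) = Mul(Add(-65609, Pow(Add(Pow(-21, 2), Pow(Rational(-23, 2), 2)), Rational(1, 2))), Pow(Add(-63742, 300886), -1)) = Mul(Add(-65609, Pow(Add(441, Rational(529, 4)), Rational(1, 2))), Pow(237144, -1)) = Mul(Add(-65609, Pow(Rational(2293, 4), Rational(1, 2))), Rational(1, 237144)) = Mul(Add(-65609, Mul(Rational(1, 2), Pow(2293, Rational(1, 2)))), Rational(1, 237144)) = Add(Rational(-65609, 237144), Mul(Rational(1, 474288), Pow(2293, Rational(1, 2))))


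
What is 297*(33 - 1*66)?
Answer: -9801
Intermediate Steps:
297*(33 - 1*66) = 297*(33 - 66) = 297*(-33) = -9801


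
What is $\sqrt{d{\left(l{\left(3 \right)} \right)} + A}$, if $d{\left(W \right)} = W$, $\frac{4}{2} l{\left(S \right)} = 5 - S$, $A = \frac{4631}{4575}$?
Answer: $\frac{\sqrt{1684698}}{915} \approx 1.4185$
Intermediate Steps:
$A = \frac{4631}{4575}$ ($A = 4631 \cdot \frac{1}{4575} = \frac{4631}{4575} \approx 1.0122$)
$l{\left(S \right)} = \frac{5}{2} - \frac{S}{2}$ ($l{\left(S \right)} = \frac{5 - S}{2} = \frac{5}{2} - \frac{S}{2}$)
$\sqrt{d{\left(l{\left(3 \right)} \right)} + A} = \sqrt{\left(\frac{5}{2} - \frac{3}{2}\right) + \frac{4631}{4575}} = \sqrt{1 + \frac{4631}{4575}} = \sqrt{\frac{9206}{4575}} = \frac{\sqrt{1684698}}{915}$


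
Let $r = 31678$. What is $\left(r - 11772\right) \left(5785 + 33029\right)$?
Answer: $772631484$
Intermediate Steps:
$\left(r - 11772\right) \left(5785 + 33029\right) = \left(31678 - 11772\right) \left(5785 + 33029\right) = 19906 \cdot 38814 = 772631484$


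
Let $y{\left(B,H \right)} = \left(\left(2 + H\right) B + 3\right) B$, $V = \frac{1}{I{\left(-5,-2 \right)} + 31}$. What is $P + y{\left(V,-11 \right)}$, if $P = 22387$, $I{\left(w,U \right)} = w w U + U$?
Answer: $\frac{1096955}{49} \approx 22387.0$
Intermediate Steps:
$I{\left(w,U \right)} = U + U w^{2}$ ($I{\left(w,U \right)} = w^{2} U + U = U w^{2} + U = U + U w^{2}$)
$V = - \frac{1}{21}$ ($V = \frac{1}{- 2 \left(1 + \left(-5\right)^{2}\right) + 31} = \frac{1}{- 2 \left(1 + 25\right) + 31} = \frac{1}{\left(-2\right) 26 + 31} = \frac{1}{-52 + 31} = \frac{1}{-21} = - \frac{1}{21} \approx -0.047619$)
$y{\left(B,H \right)} = B \left(3 + B \left(2 + H\right)\right)$ ($y{\left(B,H \right)} = \left(B \left(2 + H\right) + 3\right) B = \left(3 + B \left(2 + H\right)\right) B = B \left(3 + B \left(2 + H\right)\right)$)
$P + y{\left(V,-11 \right)} = 22387 - \frac{3 + 2 \left(- \frac{1}{21}\right) - - \frac{11}{21}}{21} = 22387 - \frac{3 - \frac{2}{21} + \frac{11}{21}}{21} = 22387 - \frac{8}{49} = \frac{1096955}{49}$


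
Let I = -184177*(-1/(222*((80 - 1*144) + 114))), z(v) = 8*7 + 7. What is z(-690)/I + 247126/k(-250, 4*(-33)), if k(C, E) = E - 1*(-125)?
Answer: -6501432886/184177 ≈ -35300.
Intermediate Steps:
z(v) = 63 (z(v) = 56 + 7 = 63)
I = 184177/11100 (I = -184177*(-1/(222*((80 - 144) + 114))) = -184177*(-1/(222*(-64 + 114))) = -184177/((-222*50)) = -184177/(-11100) = -184177*(-1/11100) = 184177/11100 ≈ 16.593)
k(C, E) = 125 + E (k(C, E) = E + 125 = 125 + E)
z(-690)/I + 247126/k(-250, 4*(-33)) = 63/(184177/11100) + 247126/(125 + 4*(-33)) = 63*(11100/184177) + 247126/(125 - 132) = 99900/26311 + 247126/(-7) = 99900/26311 + 247126*(-1/7) = 99900/26311 - 247126/7 = -6501432886/184177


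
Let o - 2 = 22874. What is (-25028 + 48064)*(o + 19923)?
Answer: 985917764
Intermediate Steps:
o = 22876 (o = 2 + 22874 = 22876)
(-25028 + 48064)*(o + 19923) = (-25028 + 48064)*(22876 + 19923) = 23036*42799 = 985917764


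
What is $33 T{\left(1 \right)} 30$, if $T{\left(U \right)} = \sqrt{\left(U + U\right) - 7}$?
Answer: $990 i \sqrt{5} \approx 2213.7 i$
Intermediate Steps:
$T{\left(U \right)} = \sqrt{-7 + 2 U}$ ($T{\left(U \right)} = \sqrt{2 U - 7} = \sqrt{-7 + 2 U}$)
$33 T{\left(1 \right)} 30 = 33 \sqrt{-7 + 2 \cdot 1} \cdot 30 = 33 \sqrt{-7 + 2} \cdot 30 = 33 \sqrt{-5} \cdot 30 = 33 i \sqrt{5} \cdot 30 = 990 i \sqrt{5}$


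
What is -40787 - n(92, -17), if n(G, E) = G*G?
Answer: -49251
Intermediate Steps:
n(G, E) = G²
-40787 - n(92, -17) = -40787 - 1*92² = -40787 - 1*8464 = -40787 - 8464 = -49251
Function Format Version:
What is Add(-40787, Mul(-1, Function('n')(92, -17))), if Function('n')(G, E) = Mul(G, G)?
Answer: -49251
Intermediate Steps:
Function('n')(G, E) = Pow(G, 2)
Add(-40787, Mul(-1, Function('n')(92, -17))) = Add(-40787, Mul(-1, Pow(92, 2))) = Add(-40787, Mul(-1, 8464)) = Add(-40787, -8464) = -49251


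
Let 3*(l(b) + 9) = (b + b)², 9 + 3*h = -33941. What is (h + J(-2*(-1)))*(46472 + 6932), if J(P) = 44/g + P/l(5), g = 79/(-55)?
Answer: -132711108608/219 ≈ -6.0599e+8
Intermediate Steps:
h = -33950/3 (h = -3 + (⅓)*(-33941) = -3 - 33941/3 = -33950/3 ≈ -11317.)
l(b) = -9 + 4*b²/3 (l(b) = -9 + (b + b)²/3 = -9 + (2*b)²/3 = -9 + (4*b²)/3 = -9 + 4*b²/3)
g = -79/55 (g = 79*(-1/55) = -79/55 ≈ -1.4364)
J(P) = -2420/79 + 3*P/73 (J(P) = 44/(-79/55) + P/(-9 + (4/3)*5²) = 44*(-55/79) + P/(-9 + (4/3)*25) = -2420/79 + P/(-9 + 100/3) = -2420/79 + P/(73/3) = -2420/79 + P*(3/73) = -2420/79 + 3*P/73)
(h + J(-2*(-1)))*(46472 + 6932) = (-33950/3 + (-2420/79 + 3*(-2*(-1))/73))*(46472 + 6932) = (-33950/3 + (-2420/79 + (3/73)*2))*53404 = (-33950/3 + (-2420/79 + 6/73))*53404 = (-33950/3 - 176186/5767)*53404 = -196318208/17301*53404 = -132711108608/219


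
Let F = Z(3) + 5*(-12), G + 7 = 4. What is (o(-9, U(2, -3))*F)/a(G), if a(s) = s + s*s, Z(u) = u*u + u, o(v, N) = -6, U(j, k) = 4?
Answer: 48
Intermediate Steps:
G = -3 (G = -7 + 4 = -3)
Z(u) = u + u² (Z(u) = u² + u = u + u²)
F = -48 (F = 3*(1 + 3) + 5*(-12) = 3*4 - 60 = 12 - 60 = -48)
a(s) = s + s²
(o(-9, U(2, -3))*F)/a(G) = (-6*(-48))/((-3*(1 - 3))) = 288/((-3*(-2))) = 288/6 = 288*(⅙) = 48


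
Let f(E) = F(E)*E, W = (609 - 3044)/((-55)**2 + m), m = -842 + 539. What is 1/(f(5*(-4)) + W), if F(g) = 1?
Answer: -2722/56875 ≈ -0.047859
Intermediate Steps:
m = -303
W = -2435/2722 (W = (609 - 3044)/((-55)**2 - 303) = -2435/(3025 - 303) = -2435/2722 ≈ -0.89456)
f(E) = E (f(E) = 1*E = E)
1/(f(5*(-4)) + W) = 1/(5*(-4) - 2435/2722) = 1/(-20 - 2435/2722) = 1/(-56875/2722) = -2722/56875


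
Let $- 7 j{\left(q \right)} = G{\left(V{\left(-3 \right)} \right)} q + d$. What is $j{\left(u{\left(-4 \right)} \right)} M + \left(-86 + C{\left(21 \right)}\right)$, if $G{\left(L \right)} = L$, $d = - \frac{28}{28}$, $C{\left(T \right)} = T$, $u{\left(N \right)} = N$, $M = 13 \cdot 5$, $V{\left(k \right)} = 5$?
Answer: $130$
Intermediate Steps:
$M = 65$
$d = -1$ ($d = \left(-28\right) \frac{1}{28} = -1$)
$j{\left(q \right)} = \frac{1}{7} - \frac{5 q}{7}$ ($j{\left(q \right)} = - \frac{5 q - 1}{7} = - \frac{-1 + 5 q}{7} = \frac{1}{7} - \frac{5 q}{7}$)
$j{\left(u{\left(-4 \right)} \right)} M + \left(-86 + C{\left(21 \right)}\right) = \left(\frac{1}{7} - - \frac{20}{7}\right) 65 + \left(-86 + 21\right) = \left(\frac{1}{7} + \frac{20}{7}\right) 65 - 65 = 3 \cdot 65 - 65 = 195 - 65 = 130$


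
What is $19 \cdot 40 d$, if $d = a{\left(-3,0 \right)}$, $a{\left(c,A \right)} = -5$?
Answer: $-3800$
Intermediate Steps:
$d = -5$
$19 \cdot 40 d = 19 \cdot 40 \left(-5\right) = 760 \left(-5\right) = -3800$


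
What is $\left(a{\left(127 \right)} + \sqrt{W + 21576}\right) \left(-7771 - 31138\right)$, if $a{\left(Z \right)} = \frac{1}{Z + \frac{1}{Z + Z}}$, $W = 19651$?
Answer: $- \frac{9882886}{32259} - 38909 \sqrt{41227} \approx -7.9006 \cdot 10^{6}$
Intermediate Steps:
$a{\left(Z \right)} = \frac{1}{Z + \frac{1}{2 Z}}$
$\left(a{\left(127 \right)} + \sqrt{W + 21576}\right) \left(-7771 - 31138\right) = \left(2 \cdot 127 \frac{1}{1 + 2 \cdot 127^{2}} + \sqrt{19651 + 21576}\right) \left(-7771 - 31138\right) = \left(2 \cdot 127 \frac{1}{1 + 2 \cdot 16129} + \sqrt{41227}\right) \left(-38909\right) = \left(2 \cdot 127 \frac{1}{1 + 32258} + \sqrt{41227}\right) \left(-38909\right) = \left(2 \cdot 127 \cdot \frac{1}{32259} + \sqrt{41227}\right) \left(-38909\right) = \left(\frac{254}{32259} + \sqrt{41227}\right) \left(-38909\right) = - \frac{9882886}{32259} - 38909 \sqrt{41227}$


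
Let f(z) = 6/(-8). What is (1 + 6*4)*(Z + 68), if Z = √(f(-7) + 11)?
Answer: 1700 + 25*√41/2 ≈ 1780.0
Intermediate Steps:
f(z) = -¾ (f(z) = 6*(-⅛) = -¾)
Z = √41/2 (Z = √(-¾ + 11) = √(41/4) = √41/2 ≈ 3.2016)
(1 + 6*4)*(Z + 68) = (1 + 6*4)*(√41/2 + 68) = (1 + 24)*(68 + √41/2) = 25*(68 + √41/2) = 1700 + 25*√41/2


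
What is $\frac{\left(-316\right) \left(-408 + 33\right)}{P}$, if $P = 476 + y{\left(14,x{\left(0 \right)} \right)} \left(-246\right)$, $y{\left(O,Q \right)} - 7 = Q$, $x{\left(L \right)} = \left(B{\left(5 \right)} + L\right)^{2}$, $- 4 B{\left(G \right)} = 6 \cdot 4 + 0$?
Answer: $- \frac{59250}{5051} \approx -11.73$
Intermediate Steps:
$B{\left(G \right)} = -6$ ($B{\left(G \right)} = - \frac{6 \cdot 4 + 0}{4} = - \frac{24 + 0}{4} = \left(- \frac{1}{4}\right) 24 = -6$)
$x{\left(L \right)} = \left(-6 + L\right)^{2}$
$y{\left(O,Q \right)} = 7 + Q$
$P = -10102$ ($P = 476 + \left(7 + \left(-6 + 0\right)^{2}\right) \left(-246\right) = 476 + \left(7 + \left(-6\right)^{2}\right) \left(-246\right) = 476 + \left(7 + 36\right) \left(-246\right) = 476 + 43 \left(-246\right) = 476 - 10578 = -10102$)
$\frac{\left(-316\right) \left(-408 + 33\right)}{P} = \frac{\left(-316\right) \left(-408 + 33\right)}{-10102} = \left(-316\right) \left(-375\right) \left(- \frac{1}{10102}\right) = 118500 \left(- \frac{1}{10102}\right) = - \frac{59250}{5051}$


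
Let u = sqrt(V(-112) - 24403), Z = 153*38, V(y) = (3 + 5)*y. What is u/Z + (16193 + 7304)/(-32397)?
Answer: -23497/32397 + I*sqrt(2811)/1938 ≈ -0.72528 + 0.027358*I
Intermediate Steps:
V(y) = 8*y
Z = 5814
u = 3*I*sqrt(2811) (u = sqrt(8*(-112) - 24403) = sqrt(-896 - 24403) = sqrt(-25299) = 3*I*sqrt(2811) ≈ 159.06*I)
u/Z + (16193 + 7304)/(-32397) = (3*I*sqrt(2811))/5814 + (16193 + 7304)/(-32397) = (3*I*sqrt(2811))*(1/5814) + 23497*(-1/32397) = I*sqrt(2811)/1938 - 23497/32397 = -23497/32397 + I*sqrt(2811)/1938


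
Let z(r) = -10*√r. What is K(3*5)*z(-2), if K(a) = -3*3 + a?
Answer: -60*I*√2 ≈ -84.853*I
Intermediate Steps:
K(a) = -9 + a
K(3*5)*z(-2) = (-9 + 3*5)*(-10*I*√2) = (-9 + 15)*(-10*I*√2) = 6*(-10*I*√2) = -60*I*√2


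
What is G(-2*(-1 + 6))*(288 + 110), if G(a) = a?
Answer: -3980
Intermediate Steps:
G(-2*(-1 + 6))*(288 + 110) = (-2*(-1 + 6))*(288 + 110) = -2*5*398 = -10*398 = -3980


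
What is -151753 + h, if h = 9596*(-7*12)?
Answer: -957817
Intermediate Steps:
h = -806064 (h = 9596*(-84) = -806064)
-151753 + h = -151753 - 806064 = -957817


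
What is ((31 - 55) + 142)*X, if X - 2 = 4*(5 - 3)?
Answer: 1180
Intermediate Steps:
X = 10 (X = 2 + 4*(5 - 3) = 2 + 4*2 = 2 + 8 = 10)
((31 - 55) + 142)*X = ((31 - 55) + 142)*10 = (-24 + 142)*10 = 118*10 = 1180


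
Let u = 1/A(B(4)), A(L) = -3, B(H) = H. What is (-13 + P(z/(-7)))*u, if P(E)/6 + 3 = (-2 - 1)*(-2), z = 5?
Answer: -5/3 ≈ -1.6667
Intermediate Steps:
u = -1/3 (u = 1/(-3) = -1/3 ≈ -0.33333)
P(E) = 18 (P(E) = -18 + 6*((-2 - 1)*(-2)) = -18 + 6*(-3*(-2)) = -18 + 6*6 = -18 + 36 = 18)
(-13 + P(z/(-7)))*u = (-13 + 18)*(-1/3) = 5*(-1/3) = -5/3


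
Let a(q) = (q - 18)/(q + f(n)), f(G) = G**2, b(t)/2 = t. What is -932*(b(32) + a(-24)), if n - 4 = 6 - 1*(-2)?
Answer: -296609/5 ≈ -59322.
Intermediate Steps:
b(t) = 2*t
n = 12 (n = 4 + (6 - 1*(-2)) = 4 + (6 + 2) = 4 + 8 = 12)
a(q) = (-18 + q)/(144 + q) (a(q) = (q - 18)/(q + 12**2) = (-18 + q)/(q + 144) = (-18 + q)/(144 + q))
-932*(b(32) + a(-24)) = -932*(2*32 + (-18 - 24)/(144 - 24)) = -932*(64 - 42/120) = -932*(64 + (1/120)*(-42)) = -932*(64 - 7/20) = -932*1273/20 = -296609/5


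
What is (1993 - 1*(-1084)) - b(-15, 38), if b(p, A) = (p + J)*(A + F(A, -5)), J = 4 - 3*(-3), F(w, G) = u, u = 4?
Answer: 3161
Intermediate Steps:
F(w, G) = 4
J = 13 (J = 4 + 9 = 13)
b(p, A) = (4 + A)*(13 + p) (b(p, A) = (p + 13)*(A + 4) = (13 + p)*(4 + A) = (4 + A)*(13 + p))
(1993 - 1*(-1084)) - b(-15, 38) = (1993 - 1*(-1084)) - (52 + 4*(-15) + 13*38 + 38*(-15)) = (1993 + 1084) - (52 - 60 + 494 - 570) = 3077 - 1*(-84) = 3077 + 84 = 3161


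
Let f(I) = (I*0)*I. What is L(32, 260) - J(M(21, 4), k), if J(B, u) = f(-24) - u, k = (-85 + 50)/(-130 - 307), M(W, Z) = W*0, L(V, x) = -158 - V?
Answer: -82995/437 ≈ -189.92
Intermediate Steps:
M(W, Z) = 0
f(I) = 0 (f(I) = 0*I = 0)
k = 35/437 (k = -35/(-437) = -35*(-1/437) = 35/437 ≈ 0.080091)
J(B, u) = -u (J(B, u) = 0 - u = -u)
L(32, 260) - J(M(21, 4), k) = (-158 - 1*32) - (-1)*35/437 = (-158 - 32) - 1*(-35/437) = -190 + 35/437 = -82995/437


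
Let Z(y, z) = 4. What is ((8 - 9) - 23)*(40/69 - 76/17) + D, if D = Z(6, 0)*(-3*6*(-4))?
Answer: 149120/391 ≈ 381.38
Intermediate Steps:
D = 288 (D = 4*(-3*6*(-4)) = 4*(-18*(-4)) = 4*72 = 288)
((8 - 9) - 23)*(40/69 - 76/17) + D = ((8 - 9) - 23)*(40/69 - 76/17) + 288 = (-1 - 23)*(40*(1/69) - 76*1/17) + 288 = -24*(40/69 - 76/17) + 288 = -24*(-4564/1173) + 288 = 36512/391 + 288 = 149120/391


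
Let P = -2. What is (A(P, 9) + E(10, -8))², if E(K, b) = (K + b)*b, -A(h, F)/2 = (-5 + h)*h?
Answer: 1936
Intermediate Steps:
A(h, F) = -2*h*(-5 + h) (A(h, F) = -2*(-5 + h)*h = -2*h*(-5 + h))
E(K, b) = b*(K + b)
(A(P, 9) + E(10, -8))² = (2*(-2)*(5 - 1*(-2)) - 8*(10 - 8))² = (2*(-2)*(5 + 2) - 8*2)² = (2*(-2)*7 - 16)² = (-28 - 16)² = (-44)² = 1936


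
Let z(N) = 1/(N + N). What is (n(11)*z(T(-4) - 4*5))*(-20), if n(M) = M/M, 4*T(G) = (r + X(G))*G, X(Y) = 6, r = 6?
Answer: 5/16 ≈ 0.31250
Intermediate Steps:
T(G) = 3*G (T(G) = ((6 + 6)*G)/4 = (12*G)/4 = 3*G)
n(M) = 1
z(N) = 1/(2*N)
(n(11)*z(T(-4) - 4*5))*(-20) = (1*(1/(2*(3*(-4) - 4*5))))*(-20) = (1*(1/(2*(-12 - 1*20))))*(-20) = (1*(1/(2*(-12 - 20))))*(-20) = (1*((1/2)/(-32)))*(-20) = (1*((1/2)*(-1/32)))*(-20) = (1*(-1/64))*(-20) = -1/64*(-20) = 5/16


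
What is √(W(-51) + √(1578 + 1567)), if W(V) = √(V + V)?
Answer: √(√3145 + I*√102) ≈ 7.5187 + 0.67162*I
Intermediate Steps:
W(V) = √2*√V (W(V) = √(2*V) = √2*√V)
√(W(-51) + √(1578 + 1567)) = √(√2*√(-51) + √(1578 + 1567)) = √(√2*(I*√51) + √3145) = √(I*√102 + √3145) = √(√3145 + I*√102)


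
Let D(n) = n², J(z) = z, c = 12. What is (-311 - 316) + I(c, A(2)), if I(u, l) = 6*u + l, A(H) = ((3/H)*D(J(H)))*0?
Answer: -555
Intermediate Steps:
A(H) = 0 (A(H) = ((3/H)*H²)*0 = (3*H)*0 = 0)
I(u, l) = l + 6*u
(-311 - 316) + I(c, A(2)) = (-311 - 316) + (0 + 6*12) = -627 + (0 + 72) = -627 + 72 = -555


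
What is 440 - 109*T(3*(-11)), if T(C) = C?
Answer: 4037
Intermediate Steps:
440 - 109*T(3*(-11)) = 440 - 327*(-11) = 440 - 109*(-33) = 440 + 3597 = 4037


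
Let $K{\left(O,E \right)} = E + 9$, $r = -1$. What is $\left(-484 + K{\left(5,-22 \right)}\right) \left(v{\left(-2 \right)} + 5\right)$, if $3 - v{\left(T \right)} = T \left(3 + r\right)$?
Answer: $-5964$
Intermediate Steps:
$v{\left(T \right)} = 3 - 2 T$ ($v{\left(T \right)} = 3 - T \left(3 - 1\right) = 3 - T 2 = 3 - 2 T$)
$K{\left(O,E \right)} = 9 + E$
$\left(-484 + K{\left(5,-22 \right)}\right) \left(v{\left(-2 \right)} + 5\right) = \left(-484 + \left(9 - 22\right)\right) \left(\left(3 - -4\right) + 5\right) = \left(-484 - 13\right) \left(\left(3 + 4\right) + 5\right) = - 497 \left(7 + 5\right) = \left(-497\right) 12 = -5964$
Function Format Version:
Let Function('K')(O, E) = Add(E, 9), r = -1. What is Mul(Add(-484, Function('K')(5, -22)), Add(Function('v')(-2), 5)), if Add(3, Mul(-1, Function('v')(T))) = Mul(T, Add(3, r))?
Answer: -5964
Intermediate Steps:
Function('v')(T) = Add(3, Mul(-2, T)) (Function('v')(T) = Add(3, Mul(-1, Mul(T, Add(3, -1)))) = Add(3, Mul(-1, Mul(T, 2))) = Add(3, Mul(-1, Mul(2, T))) = Add(3, Mul(-2, T)))
Function('K')(O, E) = Add(9, E)
Mul(Add(-484, Function('K')(5, -22)), Add(Function('v')(-2), 5)) = Mul(Add(-484, Add(9, -22)), Add(Add(3, Mul(-2, -2)), 5)) = Mul(Add(-484, -13), Add(Add(3, 4), 5)) = Mul(-497, Add(7, 5)) = Mul(-497, 12) = -5964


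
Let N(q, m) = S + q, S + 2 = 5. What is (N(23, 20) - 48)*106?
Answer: -2332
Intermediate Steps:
S = 3 (S = -2 + 5 = 3)
N(q, m) = 3 + q
(N(23, 20) - 48)*106 = ((3 + 23) - 48)*106 = (26 - 48)*106 = -22*106 = -2332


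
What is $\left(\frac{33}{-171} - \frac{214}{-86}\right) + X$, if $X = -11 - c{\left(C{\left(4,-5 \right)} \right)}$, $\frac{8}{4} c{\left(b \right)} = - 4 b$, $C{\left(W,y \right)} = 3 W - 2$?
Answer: $\frac{27685}{2451} \approx 11.295$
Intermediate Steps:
$C{\left(W,y \right)} = -2 + 3 W$
$c{\left(b \right)} = - 2 b$ ($c{\left(b \right)} = \frac{\left(-4\right) b}{2} = - 2 b$)
$X = 9$ ($X = -11 - - 2 \left(-2 + 3 \cdot 4\right) = -11 - - 2 \left(-2 + 12\right) = -11 - \left(-2\right) 10 = -11 - -20 = -11 + 20 = 9$)
$\left(\frac{33}{-171} - \frac{214}{-86}\right) + X = \left(\frac{33}{-171} - \frac{214}{-86}\right) + 9 = \left(33 \left(- \frac{1}{171}\right) - - \frac{107}{43}\right) + 9 = \left(- \frac{11}{57} + \frac{107}{43}\right) + 9 = \frac{5626}{2451} + 9 = \frac{27685}{2451}$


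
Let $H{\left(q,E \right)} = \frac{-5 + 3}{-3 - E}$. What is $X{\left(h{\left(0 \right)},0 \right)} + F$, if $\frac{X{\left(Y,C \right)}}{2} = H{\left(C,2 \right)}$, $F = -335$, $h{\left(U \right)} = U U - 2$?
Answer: $- \frac{1671}{5} \approx -334.2$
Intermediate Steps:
$h{\left(U \right)} = -2 + U^{2}$ ($h{\left(U \right)} = U^{2} - 2 = -2 + U^{2}$)
$H{\left(q,E \right)} = - \frac{2}{-3 - E}$
$X{\left(Y,C \right)} = \frac{4}{5}$ ($X{\left(Y,C \right)} = 2 \frac{2}{3 + 2} = 2 \cdot \frac{2}{5} = \frac{4}{5}$)
$X{\left(h{\left(0 \right)},0 \right)} + F = \frac{4}{5} - 335 = - \frac{1671}{5}$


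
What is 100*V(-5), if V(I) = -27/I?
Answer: 540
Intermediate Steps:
100*V(-5) = 100*(-27/(-5)) = 100*(-27*(-⅕)) = 100*(27/5) = 540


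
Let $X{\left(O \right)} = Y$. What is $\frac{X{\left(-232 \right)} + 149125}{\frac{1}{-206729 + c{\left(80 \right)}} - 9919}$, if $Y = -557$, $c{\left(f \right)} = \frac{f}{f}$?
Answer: $- \frac{30713165504}{2050535033} \approx -14.978$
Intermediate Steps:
$c{\left(f \right)} = 1$
$X{\left(O \right)} = -557$
$\frac{X{\left(-232 \right)} + 149125}{\frac{1}{-206729 + c{\left(80 \right)}} - 9919} = \frac{-557 + 149125}{\frac{1}{-206729 + 1} - 9919} = \frac{148568}{\frac{1}{-206728} - 9919} = \frac{148568}{- \frac{1}{206728} - 9919} = \frac{148568}{- \frac{2050535033}{206728}} = 148568 \left(- \frac{206728}{2050535033}\right) = - \frac{30713165504}{2050535033}$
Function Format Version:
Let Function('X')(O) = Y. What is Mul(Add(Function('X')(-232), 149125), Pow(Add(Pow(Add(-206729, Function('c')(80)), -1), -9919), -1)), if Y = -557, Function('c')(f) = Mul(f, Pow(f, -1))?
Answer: Rational(-30713165504, 2050535033) ≈ -14.978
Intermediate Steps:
Function('c')(f) = 1
Function('X')(O) = -557
Mul(Add(Function('X')(-232), 149125), Pow(Add(Pow(Add(-206729, Function('c')(80)), -1), -9919), -1)) = Mul(Add(-557, 149125), Pow(Add(Pow(Add(-206729, 1), -1), -9919), -1)) = Mul(148568, Pow(Add(Pow(-206728, -1), -9919), -1)) = Mul(148568, Pow(Add(Rational(-1, 206728), -9919), -1)) = Mul(148568, Pow(Rational(-2050535033, 206728), -1)) = Mul(148568, Rational(-206728, 2050535033)) = Rational(-30713165504, 2050535033)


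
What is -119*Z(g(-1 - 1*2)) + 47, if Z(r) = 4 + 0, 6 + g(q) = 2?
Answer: -429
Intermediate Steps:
g(q) = -4 (g(q) = -6 + 2 = -4)
Z(r) = 4
-119*Z(g(-1 - 1*2)) + 47 = -119*4 + 47 = -476 + 47 = -429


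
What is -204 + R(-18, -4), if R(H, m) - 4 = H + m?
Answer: -222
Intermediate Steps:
R(H, m) = 4 + H + m (R(H, m) = 4 + (H + m) = 4 + H + m)
-204 + R(-18, -4) = -204 + (4 - 18 - 4) = -204 - 18 = -222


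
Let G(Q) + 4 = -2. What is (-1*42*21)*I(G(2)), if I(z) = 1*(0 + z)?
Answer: 5292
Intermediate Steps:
G(Q) = -6 (G(Q) = -4 - 2 = -6)
I(z) = z (I(z) = 1*z = z)
(-1*42*21)*I(G(2)) = (-1*42*21)*(-6) = -42*21*(-6) = -882*(-6) = 5292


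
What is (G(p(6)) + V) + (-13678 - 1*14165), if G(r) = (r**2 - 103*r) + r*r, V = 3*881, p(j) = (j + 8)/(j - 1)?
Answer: -636818/25 ≈ -25473.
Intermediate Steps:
p(j) = (8 + j)/(-1 + j)
V = 2643
G(r) = -103*r + 2*r**2 (G(r) = (r**2 - 103*r) + r**2 = -103*r + 2*r**2)
(G(p(6)) + V) + (-13678 - 1*14165) = (((8 + 6)/(-1 + 6))*(-103 + 2*((8 + 6)/(-1 + 6))) + 2643) + (-13678 - 1*14165) = ((14/5)*(-103 + 2*(14/5)) + 2643) + (-13678 - 14165) = (((1/5)*14)*(-103 + 2*((1/5)*14)) + 2643) - 27843 = (14*(-103 + 2*(14/5))/5 + 2643) - 27843 = (14*(-103 + 28/5)/5 + 2643) - 27843 = ((14/5)*(-487/5) + 2643) - 27843 = (-6818/25 + 2643) - 27843 = 59257/25 - 27843 = -636818/25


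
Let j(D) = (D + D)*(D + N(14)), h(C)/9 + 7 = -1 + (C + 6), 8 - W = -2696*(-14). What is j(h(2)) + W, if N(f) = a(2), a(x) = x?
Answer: -37736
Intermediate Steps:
N(f) = 2
W = -37736 (W = 8 - (-2696)*(-14) = 8 - 1*37744 = 8 - 37744 = -37736)
h(C) = -18 + 9*C (h(C) = -63 + 9*(-1 + (C + 6)) = -63 + 9*(-1 + (6 + C)) = -63 + 9*(5 + C) = -63 + (45 + 9*C) = -18 + 9*C)
j(D) = 2*D*(2 + D) (j(D) = (D + D)*(D + 2) = (2*D)*(2 + D) = 2*D*(2 + D))
j(h(2)) + W = 2*(-18 + 9*2)*(2 + (-18 + 9*2)) - 37736 = 2*(-18 + 18)*(2 + (-18 + 18)) - 37736 = 2*0*(2 + 0) - 37736 = 2*0*2 - 37736 = 0 - 37736 = -37736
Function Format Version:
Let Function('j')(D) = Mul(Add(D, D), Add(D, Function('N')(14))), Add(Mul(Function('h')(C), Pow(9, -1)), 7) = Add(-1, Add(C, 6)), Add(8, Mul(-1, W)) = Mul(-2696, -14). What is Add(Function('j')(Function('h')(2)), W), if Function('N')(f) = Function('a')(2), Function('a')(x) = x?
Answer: -37736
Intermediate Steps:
Function('N')(f) = 2
W = -37736 (W = Add(8, Mul(-1, Mul(-2696, -14))) = Add(8, Mul(-1, 37744)) = Add(8, -37744) = -37736)
Function('h')(C) = Add(-18, Mul(9, C)) (Function('h')(C) = Add(-63, Mul(9, Add(-1, Add(C, 6)))) = Add(-63, Mul(9, Add(-1, Add(6, C)))) = Add(-63, Mul(9, Add(5, C))) = Add(-63, Add(45, Mul(9, C))) = Add(-18, Mul(9, C)))
Function('j')(D) = Mul(2, D, Add(2, D)) (Function('j')(D) = Mul(Add(D, D), Add(D, 2)) = Mul(Mul(2, D), Add(2, D)) = Mul(2, D, Add(2, D)))
Add(Function('j')(Function('h')(2)), W) = Add(Mul(2, Add(-18, Mul(9, 2)), Add(2, Add(-18, Mul(9, 2)))), -37736) = Add(Mul(2, Add(-18, 18), Add(2, Add(-18, 18))), -37736) = Add(Mul(2, 0, Add(2, 0)), -37736) = Add(Mul(2, 0, 2), -37736) = Add(0, -37736) = -37736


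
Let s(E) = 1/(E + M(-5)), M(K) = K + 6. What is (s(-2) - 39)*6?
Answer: -240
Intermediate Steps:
M(K) = 6 + K
s(E) = 1/(1 + E) (s(E) = 1/(E + (6 - 5)) = 1/(E + 1) = 1/(1 + E))
(s(-2) - 39)*6 = (1/(1 - 2) - 39)*6 = (1/(-1) - 39)*6 = (-1 - 39)*6 = -40*6 = -240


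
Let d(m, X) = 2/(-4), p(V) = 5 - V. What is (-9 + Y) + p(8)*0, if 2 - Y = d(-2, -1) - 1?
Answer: -11/2 ≈ -5.5000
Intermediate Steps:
d(m, X) = -1/2 (d(m, X) = 2*(-1/4) = -1/2)
Y = 7/2 (Y = 2 - (-1/2 - 1) = 2 - 1*(-3/2) = 2 + 3/2 = 7/2 ≈ 3.5000)
(-9 + Y) + p(8)*0 = (-9 + 7/2) + (5 - 1*8)*0 = -11/2 + (5 - 8)*0 = -11/2 - 3*0 = -11/2 + 0 = -11/2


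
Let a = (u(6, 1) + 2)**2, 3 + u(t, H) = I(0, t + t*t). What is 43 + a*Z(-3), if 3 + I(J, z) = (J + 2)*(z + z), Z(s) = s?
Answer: -80645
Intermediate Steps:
I(J, z) = -3 + 2*z*(2 + J) (I(J, z) = -3 + (J + 2)*(z + z) = -3 + (2 + J)*(2*z) = -3 + 2*z*(2 + J))
u(t, H) = -6 + 4*t + 4*t**2 (u(t, H) = -3 + (-3 + 4*(t + t*t) + 2*0*(t + t*t)) = -3 + (-3 + 4*(t + t**2) + 2*0*(t + t**2)) = -3 + (-3 + (4*t + 4*t**2) + 0) = -3 + (-3 + 4*t + 4*t**2) = -6 + 4*t + 4*t**2)
a = 26896 (a = ((-6 + 4*6*(1 + 6)) + 2)**2 = ((-6 + 4*6*7) + 2)**2 = ((-6 + 168) + 2)**2 = (162 + 2)**2 = 164**2 = 26896)
43 + a*Z(-3) = 43 + 26896*(-3) = 43 - 80688 = -80645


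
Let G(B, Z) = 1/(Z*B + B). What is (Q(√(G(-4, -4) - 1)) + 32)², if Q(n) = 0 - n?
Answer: (192 - I*√33)²/36 ≈ 1023.1 - 61.275*I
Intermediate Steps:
G(B, Z) = 1/(B + B*Z) (G(B, Z) = 1/(B*Z + B) = 1/(B + B*Z))
Q(n) = -n
(Q(√(G(-4, -4) - 1)) + 32)² = (-√(1/((-4)*(1 - 4)) - 1) + 32)² = (-√(-¼/(-3) - 1) + 32)² = (-√(-¼*(-⅓) - 1) + 32)² = (-√(1/12 - 1) + 32)² = (-√(-11/12) + 32)² = (-I*√33/6 + 32)² = (32 - I*√33/6)²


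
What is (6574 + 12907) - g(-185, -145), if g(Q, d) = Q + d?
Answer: 19811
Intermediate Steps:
(6574 + 12907) - g(-185, -145) = (6574 + 12907) - (-185 - 145) = 19481 - 1*(-330) = 19481 + 330 = 19811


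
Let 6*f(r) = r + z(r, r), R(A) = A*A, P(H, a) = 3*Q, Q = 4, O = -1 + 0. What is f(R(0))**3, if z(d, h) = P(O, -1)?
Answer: 8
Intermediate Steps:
O = -1
P(H, a) = 12 (P(H, a) = 3*4 = 12)
z(d, h) = 12
R(A) = A**2
f(r) = 2 + r/6 (f(r) = (r + 12)/6 = (12 + r)/6 = 2 + r/6)
f(R(0))**3 = (2 + (1/6)*0**2)**3 = (2 + (1/6)*0)**3 = (2 + 0)**3 = 2**3 = 8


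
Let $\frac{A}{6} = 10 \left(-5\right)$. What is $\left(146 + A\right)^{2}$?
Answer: $23716$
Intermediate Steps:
$A = -300$ ($A = 6 \cdot 10 \left(-5\right) = 6 \left(-50\right) = -300$)
$\left(146 + A\right)^{2} = \left(146 - 300\right)^{2} = \left(-154\right)^{2} = 23716$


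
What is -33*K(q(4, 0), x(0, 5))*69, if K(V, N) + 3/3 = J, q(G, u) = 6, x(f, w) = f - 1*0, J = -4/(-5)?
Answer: 2277/5 ≈ 455.40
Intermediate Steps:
J = 4/5 (J = -4*(-1/5) = 4/5 ≈ 0.80000)
x(f, w) = f (x(f, w) = f + 0 = f)
K(V, N) = -1/5 (K(V, N) = -1 + 4/5 = -1/5)
-33*K(q(4, 0), x(0, 5))*69 = -33*(-1/5)*69 = (33/5)*69 = 2277/5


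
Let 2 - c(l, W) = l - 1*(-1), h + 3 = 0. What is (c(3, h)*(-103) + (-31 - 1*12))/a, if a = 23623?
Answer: 163/23623 ≈ 0.0069001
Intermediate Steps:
h = -3 (h = -3 + 0 = -3)
c(l, W) = 1 - l (c(l, W) = 2 - (l - 1*(-1)) = 2 - (l + 1) = 2 - (1 + l) = 2 + (-1 - l) = 1 - l)
(c(3, h)*(-103) + (-31 - 1*12))/a = ((1 - 1*3)*(-103) + (-31 - 1*12))/23623 = ((1 - 3)*(-103) + (-31 - 12))*(1/23623) = (-2*(-103) - 43)*(1/23623) = (206 - 43)*(1/23623) = 163*(1/23623) = 163/23623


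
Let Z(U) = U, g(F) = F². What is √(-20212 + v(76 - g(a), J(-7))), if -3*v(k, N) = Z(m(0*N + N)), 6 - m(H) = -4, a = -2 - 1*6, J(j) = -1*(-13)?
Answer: I*√181938/3 ≈ 142.18*I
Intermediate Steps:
J(j) = 13
a = -8 (a = -2 - 6 = -8)
m(H) = 10 (m(H) = 6 - 1*(-4) = 6 + 4 = 10)
v(k, N) = -10/3 (v(k, N) = -⅓*10 = -10/3)
√(-20212 + v(76 - g(a), J(-7))) = √(-20212 - 10/3) = √(-60646/3) = I*√181938/3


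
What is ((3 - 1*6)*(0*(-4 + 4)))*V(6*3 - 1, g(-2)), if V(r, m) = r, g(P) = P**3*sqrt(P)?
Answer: 0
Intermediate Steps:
g(P) = P**(7/2)
((3 - 1*6)*(0*(-4 + 4)))*V(6*3 - 1, g(-2)) = ((3 - 1*6)*(0*(-4 + 4)))*(6*3 - 1) = ((3 - 6)*(0*0))*(18 - 1) = -3*0*17 = 0*17 = 0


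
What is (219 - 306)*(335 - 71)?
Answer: -22968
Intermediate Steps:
(219 - 306)*(335 - 71) = -87*264 = -22968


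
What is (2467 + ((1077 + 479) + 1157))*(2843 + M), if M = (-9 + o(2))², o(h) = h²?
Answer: 14856240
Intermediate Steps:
M = 25 (M = (-9 + 2²)² = (-9 + 4)² = (-5)² = 25)
(2467 + ((1077 + 479) + 1157))*(2843 + M) = (2467 + ((1077 + 479) + 1157))*(2843 + 25) = (2467 + (1556 + 1157))*2868 = (2467 + 2713)*2868 = 5180*2868 = 14856240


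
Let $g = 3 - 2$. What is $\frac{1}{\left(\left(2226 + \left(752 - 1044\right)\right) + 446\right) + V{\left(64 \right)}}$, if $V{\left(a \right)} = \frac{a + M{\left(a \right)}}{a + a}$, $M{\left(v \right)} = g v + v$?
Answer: $\frac{2}{4763} \approx 0.0004199$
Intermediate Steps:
$g = 1$ ($g = 3 - 2 = 1$)
$M{\left(v \right)} = 2 v$ ($M{\left(v \right)} = 1 v + v = v + v = 2 v$)
$V{\left(a \right)} = \frac{3}{2}$ ($V{\left(a \right)} = \frac{a + 2 a}{a + a} = \frac{3 a}{2 a} = 3 a \frac{1}{2 a} = \frac{3}{2}$)
$\frac{1}{\left(\left(2226 + \left(752 - 1044\right)\right) + 446\right) + V{\left(64 \right)}} = \frac{1}{\left(\left(2226 + \left(752 - 1044\right)\right) + 446\right) + \frac{3}{2}} = \frac{1}{\left(\left(2226 - 292\right) + 446\right) + \frac{3}{2}} = \frac{1}{\left(1934 + 446\right) + \frac{3}{2}} = \frac{1}{2380 + \frac{3}{2}} = \frac{1}{\frac{4763}{2}} = \frac{2}{4763}$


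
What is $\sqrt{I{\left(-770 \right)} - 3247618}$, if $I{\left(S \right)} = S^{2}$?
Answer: $i \sqrt{2654718} \approx 1629.3 i$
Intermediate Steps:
$\sqrt{I{\left(-770 \right)} - 3247618} = \sqrt{\left(-770\right)^{2} - 3247618} = \sqrt{592900 - 3247618} = \sqrt{-2654718} = i \sqrt{2654718}$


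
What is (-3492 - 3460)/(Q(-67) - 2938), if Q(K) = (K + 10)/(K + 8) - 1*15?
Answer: 205084/87085 ≈ 2.3550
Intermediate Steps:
Q(K) = -15 + (10 + K)/(8 + K) (Q(K) = (10 + K)/(8 + K) - 15 = -15 + (10 + K)/(8 + K))
(-3492 - 3460)/(Q(-67) - 2938) = (-3492 - 3460)/(2*(-55 - 7*(-67))/(8 - 67) - 2938) = -6952/(2*(-55 + 469)/(-59) - 2938) = -6952/(2*(-1/59)*414 - 2938) = -6952/(-828/59 - 2938) = -6952/(-174170/59) = -6952*(-59/174170) = 205084/87085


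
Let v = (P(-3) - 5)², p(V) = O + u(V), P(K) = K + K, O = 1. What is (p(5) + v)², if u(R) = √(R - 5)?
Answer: 14884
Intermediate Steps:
u(R) = √(-5 + R)
P(K) = 2*K
p(V) = 1 + √(-5 + V)
v = 121 (v = (2*(-3) - 5)² = (-6 - 5)² = (-11)² = 121)
(p(5) + v)² = ((1 + √(-5 + 5)) + 121)² = ((1 + √0) + 121)² = ((1 + 0) + 121)² = (1 + 121)² = 122² = 14884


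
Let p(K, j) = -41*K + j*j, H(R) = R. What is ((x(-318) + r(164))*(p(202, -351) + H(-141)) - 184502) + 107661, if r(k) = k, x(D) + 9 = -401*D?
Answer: 14653974753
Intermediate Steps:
p(K, j) = j² - 41*K (p(K, j) = -41*K + j² = j² - 41*K)
x(D) = -9 - 401*D
((x(-318) + r(164))*(p(202, -351) + H(-141)) - 184502) + 107661 = (((-9 - 401*(-318)) + 164)*(((-351)² - 41*202) - 141) - 184502) + 107661 = (((-9 + 127518) + 164)*((123201 - 8282) - 141) - 184502) + 107661 = ((127509 + 164)*(114919 - 141) - 184502) + 107661 = (127673*114778 - 184502) + 107661 = (14654051594 - 184502) + 107661 = 14653867092 + 107661 = 14653974753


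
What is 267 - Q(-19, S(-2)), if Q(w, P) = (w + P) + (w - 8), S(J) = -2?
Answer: 315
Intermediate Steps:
Q(w, P) = -8 + P + 2*w (Q(w, P) = (P + w) + (-8 + w) = -8 + P + 2*w)
267 - Q(-19, S(-2)) = 267 - (-8 - 2 + 2*(-19)) = 267 - (-8 - 2 - 38) = 267 - 1*(-48) = 267 + 48 = 315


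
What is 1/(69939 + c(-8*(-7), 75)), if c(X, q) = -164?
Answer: 1/69775 ≈ 1.4332e-5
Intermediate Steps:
1/(69939 + c(-8*(-7), 75)) = 1/(69939 - 164) = 1/69775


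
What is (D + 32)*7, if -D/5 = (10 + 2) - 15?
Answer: 329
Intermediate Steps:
D = 15 (D = -5*((10 + 2) - 15) = -5*(12 - 15) = -5*(-3) = 15)
(D + 32)*7 = (15 + 32)*7 = 47*7 = 329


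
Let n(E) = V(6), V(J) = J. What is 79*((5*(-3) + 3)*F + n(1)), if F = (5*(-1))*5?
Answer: 24174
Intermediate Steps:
F = -25 (F = -5*5 = -25)
n(E) = 6
79*((5*(-3) + 3)*F + n(1)) = 79*((5*(-3) + 3)*(-25) + 6) = 79*((-15 + 3)*(-25) + 6) = 79*(-12*(-25) + 6) = 79*(300 + 6) = 79*306 = 24174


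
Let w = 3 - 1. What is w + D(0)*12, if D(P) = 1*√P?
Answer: 2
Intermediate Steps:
D(P) = √P
w = 2
w + D(0)*12 = 2 + √0*12 = 2 + 0*12 = 2 + 0 = 2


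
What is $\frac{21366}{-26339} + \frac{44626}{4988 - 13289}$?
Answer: $- \frac{1352763380}{218640039} \approx -6.1872$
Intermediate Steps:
$\frac{21366}{-26339} + \frac{44626}{4988 - 13289} = 21366 \left(- \frac{1}{26339}\right) + \frac{44626}{-8301} = - \frac{21366}{26339} + 44626 \left(- \frac{1}{8301}\right) = - \frac{21366}{26339} - \frac{44626}{8301} = - \frac{1352763380}{218640039}$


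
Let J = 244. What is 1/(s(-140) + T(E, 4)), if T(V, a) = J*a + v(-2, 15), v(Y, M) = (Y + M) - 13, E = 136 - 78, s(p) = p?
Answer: 1/836 ≈ 0.0011962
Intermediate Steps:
E = 58
v(Y, M) = -13 + M + Y (v(Y, M) = (M + Y) - 13 = -13 + M + Y)
T(V, a) = 244*a (T(V, a) = 244*a + (-13 + 15 - 2) = 244*a + 0 = 244*a)
1/(s(-140) + T(E, 4)) = 1/(-140 + 244*4) = 1/(-140 + 976) = 1/836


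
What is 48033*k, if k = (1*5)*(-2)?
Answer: -480330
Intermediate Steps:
k = -10 (k = 5*(-2) = -10)
48033*k = 48033*(-10) = -480330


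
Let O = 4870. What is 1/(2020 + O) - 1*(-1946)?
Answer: 13407941/6890 ≈ 1946.0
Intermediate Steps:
1/(2020 + O) - 1*(-1946) = 1/(2020 + 4870) - 1*(-1946) = 1/6890 + 1946 = 13407941/6890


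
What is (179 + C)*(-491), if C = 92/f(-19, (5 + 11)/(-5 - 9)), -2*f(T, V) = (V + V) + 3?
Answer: 192963/5 ≈ 38593.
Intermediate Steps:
f(T, V) = -3/2 - V (f(T, V) = -((V + V) + 3)/2 = -(2*V + 3)/2 = -(3 + 2*V)/2 = -3/2 - V)
C = -1288/5 (C = 92/(-3/2 - (5 + 11)/(-5 - 9)) = 92/(-3/2 - 16/(-14)) = 92/(-3/2 - 16*(-1)/14) = 92/(-3/2 - 1*(-8/7)) = 92/(-3/2 + 8/7) = 92/(-5/14) = 92*(-14/5) = -1288/5 ≈ -257.60)
(179 + C)*(-491) = (179 - 1288/5)*(-491) = -393/5*(-491) = 192963/5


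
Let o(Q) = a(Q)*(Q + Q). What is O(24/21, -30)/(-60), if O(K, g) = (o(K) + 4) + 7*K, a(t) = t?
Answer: -179/735 ≈ -0.24354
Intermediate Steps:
o(Q) = 2*Q**2 (o(Q) = Q*(Q + Q) = Q*(2*Q) = 2*Q**2)
O(K, g) = 4 + 2*K**2 + 7*K (O(K, g) = (2*K**2 + 4) + 7*K = (4 + 2*K**2) + 7*K = 4 + 2*K**2 + 7*K)
O(24/21, -30)/(-60) = (4 + 2*(24/21)**2 + 7*(24/21))/(-60) = (4 + 2*(24*(1/21))**2 + 7*(24*(1/21)))*(-1/60) = (4 + 2*(8/7)**2 + 7*(8/7))*(-1/60) = (4 + 2*(64/49) + 8)*(-1/60) = (4 + 128/49 + 8)*(-1/60) = (716/49)*(-1/60) = -179/735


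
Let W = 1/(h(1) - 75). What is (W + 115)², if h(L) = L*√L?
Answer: 72403081/5476 ≈ 13222.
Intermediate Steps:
h(L) = L^(3/2)
W = -1/74 (W = 1/(1^(3/2) - 75) = 1/(1 - 75) = 1/(-74) = -1/74 ≈ -0.013514)
(W + 115)² = (-1/74 + 115)² = (8509/74)² = 72403081/5476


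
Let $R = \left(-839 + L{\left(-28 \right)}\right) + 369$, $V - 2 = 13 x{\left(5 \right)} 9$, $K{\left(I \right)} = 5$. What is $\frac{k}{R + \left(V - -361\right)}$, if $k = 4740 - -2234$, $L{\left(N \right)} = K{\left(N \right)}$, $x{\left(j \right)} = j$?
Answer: $\frac{6974}{483} \approx 14.439$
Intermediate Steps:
$L{\left(N \right)} = 5$
$V = 587$ ($V = 2 + 13 \cdot 5 \cdot 9 = 2 + 65 \cdot 9 = 2 + 585 = 587$)
$R = -465$ ($R = \left(-839 + 5\right) + 369 = -834 + 369 = -465$)
$k = 6974$ ($k = 4740 + 2234 = 6974$)
$\frac{k}{R + \left(V - -361\right)} = \frac{6974}{-465 + \left(587 - -361\right)} = \frac{6974}{-465 + \left(587 + 361\right)} = \frac{6974}{-465 + 948} = \frac{6974}{483}$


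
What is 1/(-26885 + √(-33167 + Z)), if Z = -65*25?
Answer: -26885/722838017 - 2*I*√8698/722838017 ≈ -3.7194e-5 - 2.5805e-7*I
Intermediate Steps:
Z = -1625
1/(-26885 + √(-33167 + Z)) = 1/(-26885 + √(-33167 - 1625)) = 1/(-26885 + √(-34792)) = 1/(-26885 + 2*I*√8698)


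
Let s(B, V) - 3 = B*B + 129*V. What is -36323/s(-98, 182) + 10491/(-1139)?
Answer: -388466632/37683815 ≈ -10.309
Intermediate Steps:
s(B, V) = 3 + B**2 + 129*V (s(B, V) = 3 + (B*B + 129*V) = 3 + (B**2 + 129*V) = 3 + B**2 + 129*V)
-36323/s(-98, 182) + 10491/(-1139) = -36323/(3 + (-98)**2 + 129*182) + 10491/(-1139) = -36323/(3 + 9604 + 23478) + 10491*(-1/1139) = -36323/33085 - 10491/1139 = -388466632/37683815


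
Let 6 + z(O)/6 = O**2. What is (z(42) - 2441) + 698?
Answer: 8805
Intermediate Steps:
z(O) = -36 + 6*O**2
(z(42) - 2441) + 698 = ((-36 + 6*42**2) - 2441) + 698 = ((-36 + 6*1764) - 2441) + 698 = ((-36 + 10584) - 2441) + 698 = (10548 - 2441) + 698 = 8107 + 698 = 8805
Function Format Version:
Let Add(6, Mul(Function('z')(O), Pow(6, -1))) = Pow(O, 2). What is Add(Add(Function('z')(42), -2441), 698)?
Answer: 8805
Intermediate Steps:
Function('z')(O) = Add(-36, Mul(6, Pow(O, 2)))
Add(Add(Function('z')(42), -2441), 698) = Add(Add(Add(-36, Mul(6, Pow(42, 2))), -2441), 698) = Add(Add(Add(-36, Mul(6, 1764)), -2441), 698) = Add(Add(Add(-36, 10584), -2441), 698) = Add(Add(10548, -2441), 698) = Add(8107, 698) = 8805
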